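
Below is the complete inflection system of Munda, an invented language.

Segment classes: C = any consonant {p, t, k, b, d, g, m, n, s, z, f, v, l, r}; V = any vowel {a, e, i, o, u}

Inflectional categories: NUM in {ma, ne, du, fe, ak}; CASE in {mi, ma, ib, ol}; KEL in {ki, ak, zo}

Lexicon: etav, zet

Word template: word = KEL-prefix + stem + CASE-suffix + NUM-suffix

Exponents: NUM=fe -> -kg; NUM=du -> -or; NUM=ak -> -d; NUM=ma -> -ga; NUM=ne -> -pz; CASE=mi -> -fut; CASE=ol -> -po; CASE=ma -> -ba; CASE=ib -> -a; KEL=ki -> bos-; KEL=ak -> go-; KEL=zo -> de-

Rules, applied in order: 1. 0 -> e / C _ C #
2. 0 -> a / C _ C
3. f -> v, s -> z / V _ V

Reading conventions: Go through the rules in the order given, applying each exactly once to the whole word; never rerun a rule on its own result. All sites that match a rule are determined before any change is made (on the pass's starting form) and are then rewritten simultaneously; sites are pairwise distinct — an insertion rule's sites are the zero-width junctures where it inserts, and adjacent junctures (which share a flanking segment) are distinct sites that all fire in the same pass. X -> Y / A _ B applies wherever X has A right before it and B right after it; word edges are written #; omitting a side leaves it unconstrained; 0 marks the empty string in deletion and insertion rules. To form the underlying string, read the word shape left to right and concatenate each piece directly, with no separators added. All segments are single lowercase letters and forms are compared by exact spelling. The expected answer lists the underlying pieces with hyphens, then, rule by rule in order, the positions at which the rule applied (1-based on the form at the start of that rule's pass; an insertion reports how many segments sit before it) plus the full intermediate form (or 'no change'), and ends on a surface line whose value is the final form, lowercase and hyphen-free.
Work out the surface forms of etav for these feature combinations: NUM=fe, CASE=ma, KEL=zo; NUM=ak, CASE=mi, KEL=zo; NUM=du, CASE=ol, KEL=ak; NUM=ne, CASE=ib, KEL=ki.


cell NUM=fe, CASE=ma, KEL=zo:
underlying: de-etav-ba-kg
1. 0 -> e / C _ C #: inserts after position(s) 9: deetavbakeg
2. 0 -> a / C _ C: inserts after position(s) 6: deetavabakeg
3. f -> v, s -> z / V _ V: no change
surface: deetavabakeg

cell NUM=ak, CASE=mi, KEL=zo:
underlying: de-etav-fut-d
1. 0 -> e / C _ C #: inserts after position(s) 9: deetavfuted
2. 0 -> a / C _ C: inserts after position(s) 6: deetavafuted
3. f -> v, s -> z / V _ V: fires at position(s) 8: deetavavuted
surface: deetavavuted

cell NUM=du, CASE=ol, KEL=ak:
underlying: go-etav-po-or
1. 0 -> e / C _ C #: no change
2. 0 -> a / C _ C: inserts after position(s) 6: goetavapoor
3. f -> v, s -> z / V _ V: no change
surface: goetavapoor

cell NUM=ne, CASE=ib, KEL=ki:
underlying: bos-etav-a-pz
1. 0 -> e / C _ C #: inserts after position(s) 9: bosetavapez
2. 0 -> a / C _ C: no change
3. f -> v, s -> z / V _ V: fires at position(s) 3: bozetavapez
surface: bozetavapez


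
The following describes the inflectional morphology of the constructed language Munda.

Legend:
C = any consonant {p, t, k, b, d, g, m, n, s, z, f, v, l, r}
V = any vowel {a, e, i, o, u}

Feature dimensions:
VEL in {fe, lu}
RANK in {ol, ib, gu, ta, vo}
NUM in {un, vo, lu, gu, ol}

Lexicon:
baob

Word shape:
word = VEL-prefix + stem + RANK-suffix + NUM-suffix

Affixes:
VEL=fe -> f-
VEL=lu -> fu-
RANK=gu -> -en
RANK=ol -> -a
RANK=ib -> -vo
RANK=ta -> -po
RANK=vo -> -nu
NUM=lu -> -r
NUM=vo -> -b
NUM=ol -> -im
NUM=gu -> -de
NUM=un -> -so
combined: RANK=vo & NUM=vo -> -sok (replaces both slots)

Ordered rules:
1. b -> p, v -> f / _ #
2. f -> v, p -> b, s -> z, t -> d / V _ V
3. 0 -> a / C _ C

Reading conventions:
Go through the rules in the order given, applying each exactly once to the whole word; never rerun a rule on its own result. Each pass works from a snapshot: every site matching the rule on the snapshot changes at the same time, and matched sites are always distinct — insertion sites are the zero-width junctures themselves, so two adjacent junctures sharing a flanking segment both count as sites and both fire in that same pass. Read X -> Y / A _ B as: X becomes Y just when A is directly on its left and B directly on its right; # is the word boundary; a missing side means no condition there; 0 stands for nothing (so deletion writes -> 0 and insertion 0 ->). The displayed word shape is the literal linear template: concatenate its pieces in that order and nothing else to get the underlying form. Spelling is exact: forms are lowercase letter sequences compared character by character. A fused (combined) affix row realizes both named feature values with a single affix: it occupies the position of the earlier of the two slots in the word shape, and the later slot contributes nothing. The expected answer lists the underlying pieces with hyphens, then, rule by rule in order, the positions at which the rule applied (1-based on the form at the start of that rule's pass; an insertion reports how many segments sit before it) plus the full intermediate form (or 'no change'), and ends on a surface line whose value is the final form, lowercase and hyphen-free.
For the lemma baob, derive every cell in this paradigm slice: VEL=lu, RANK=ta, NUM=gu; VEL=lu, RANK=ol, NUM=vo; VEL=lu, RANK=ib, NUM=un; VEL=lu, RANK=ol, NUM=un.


cell VEL=lu, RANK=ta, NUM=gu:
underlying: fu-baob-po-de
1. b -> p, v -> f / _ #: no change
2. f -> v, p -> b, s -> z, t -> d / V _ V: no change
3. 0 -> a / C _ C: inserts after position(s) 6: fubaobapode
surface: fubaobapode

cell VEL=lu, RANK=ol, NUM=vo:
underlying: fu-baob-a-b
1. b -> p, v -> f / _ #: fires at position(s) 8: fubaobap
2. f -> v, p -> b, s -> z, t -> d / V _ V: no change
3. 0 -> a / C _ C: no change
surface: fubaobap

cell VEL=lu, RANK=ib, NUM=un:
underlying: fu-baob-vo-so
1. b -> p, v -> f / _ #: no change
2. f -> v, p -> b, s -> z, t -> d / V _ V: fires at position(s) 9: fubaobvozo
3. 0 -> a / C _ C: inserts after position(s) 6: fubaobavozo
surface: fubaobavozo

cell VEL=lu, RANK=ol, NUM=un:
underlying: fu-baob-a-so
1. b -> p, v -> f / _ #: no change
2. f -> v, p -> b, s -> z, t -> d / V _ V: fires at position(s) 8: fubaobazo
3. 0 -> a / C _ C: no change
surface: fubaobazo


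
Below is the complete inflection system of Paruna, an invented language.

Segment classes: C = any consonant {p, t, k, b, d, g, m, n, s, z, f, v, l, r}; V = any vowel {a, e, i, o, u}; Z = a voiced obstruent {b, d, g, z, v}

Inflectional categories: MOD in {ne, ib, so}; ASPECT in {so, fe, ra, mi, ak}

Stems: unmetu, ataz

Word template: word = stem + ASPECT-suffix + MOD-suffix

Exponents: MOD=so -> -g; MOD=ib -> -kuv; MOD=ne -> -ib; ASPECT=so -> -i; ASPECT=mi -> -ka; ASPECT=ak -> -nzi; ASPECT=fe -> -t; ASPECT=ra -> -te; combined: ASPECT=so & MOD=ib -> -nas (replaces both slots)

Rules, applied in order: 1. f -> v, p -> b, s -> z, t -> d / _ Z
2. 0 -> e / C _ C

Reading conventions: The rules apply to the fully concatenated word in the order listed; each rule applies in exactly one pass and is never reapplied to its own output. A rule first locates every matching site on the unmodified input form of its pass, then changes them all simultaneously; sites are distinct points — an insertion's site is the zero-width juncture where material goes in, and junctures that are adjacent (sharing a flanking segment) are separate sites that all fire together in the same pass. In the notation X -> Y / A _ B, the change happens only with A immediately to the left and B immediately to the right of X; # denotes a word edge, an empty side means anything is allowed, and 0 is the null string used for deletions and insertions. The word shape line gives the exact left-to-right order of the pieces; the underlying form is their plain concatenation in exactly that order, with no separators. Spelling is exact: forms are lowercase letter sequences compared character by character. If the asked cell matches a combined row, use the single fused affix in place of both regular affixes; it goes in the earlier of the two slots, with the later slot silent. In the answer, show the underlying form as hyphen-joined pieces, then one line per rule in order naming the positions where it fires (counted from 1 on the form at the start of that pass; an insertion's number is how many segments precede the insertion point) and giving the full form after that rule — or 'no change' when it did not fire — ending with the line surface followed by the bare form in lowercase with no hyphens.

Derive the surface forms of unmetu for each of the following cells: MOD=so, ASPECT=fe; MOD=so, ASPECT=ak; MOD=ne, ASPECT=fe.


cell MOD=so, ASPECT=fe:
underlying: unmetu-t-g
1. f -> v, p -> b, s -> z, t -> d / _ Z: fires at position(s) 7: unmetudg
2. 0 -> e / C _ C: inserts after position(s) 2, 7: unemetudeg
surface: unemetudeg

cell MOD=so, ASPECT=ak:
underlying: unmetu-nzi-g
1. f -> v, p -> b, s -> z, t -> d / _ Z: no change
2. 0 -> e / C _ C: inserts after position(s) 2, 7: unemetunezig
surface: unemetunezig

cell MOD=ne, ASPECT=fe:
underlying: unmetu-t-ib
1. f -> v, p -> b, s -> z, t -> d / _ Z: no change
2. 0 -> e / C _ C: inserts after position(s) 2: unemetutib
surface: unemetutib


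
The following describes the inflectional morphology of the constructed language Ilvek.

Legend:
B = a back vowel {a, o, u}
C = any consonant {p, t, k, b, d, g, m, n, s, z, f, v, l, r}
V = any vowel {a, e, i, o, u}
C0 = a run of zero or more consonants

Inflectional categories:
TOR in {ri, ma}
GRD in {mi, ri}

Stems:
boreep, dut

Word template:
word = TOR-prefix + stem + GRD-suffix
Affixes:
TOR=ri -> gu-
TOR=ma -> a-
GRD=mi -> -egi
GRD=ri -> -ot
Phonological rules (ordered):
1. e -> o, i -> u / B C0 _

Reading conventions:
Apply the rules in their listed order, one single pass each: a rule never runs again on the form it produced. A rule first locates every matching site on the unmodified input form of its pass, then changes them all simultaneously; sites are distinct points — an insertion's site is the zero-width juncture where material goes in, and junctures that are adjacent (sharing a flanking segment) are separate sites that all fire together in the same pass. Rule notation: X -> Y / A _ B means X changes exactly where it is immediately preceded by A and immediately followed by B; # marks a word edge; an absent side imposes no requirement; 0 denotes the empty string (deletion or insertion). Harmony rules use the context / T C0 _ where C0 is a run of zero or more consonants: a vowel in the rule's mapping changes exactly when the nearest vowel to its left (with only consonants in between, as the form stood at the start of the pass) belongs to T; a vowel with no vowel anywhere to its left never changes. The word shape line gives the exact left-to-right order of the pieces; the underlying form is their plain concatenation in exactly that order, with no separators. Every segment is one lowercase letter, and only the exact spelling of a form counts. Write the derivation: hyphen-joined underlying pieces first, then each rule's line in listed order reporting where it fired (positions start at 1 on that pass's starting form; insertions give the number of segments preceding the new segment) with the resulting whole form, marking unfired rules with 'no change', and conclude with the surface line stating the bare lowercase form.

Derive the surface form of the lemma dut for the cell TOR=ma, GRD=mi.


underlying: a-dut-egi
1. e -> o, i -> u / B C0 _: fires at position(s) 5: adutogi
surface: adutogi


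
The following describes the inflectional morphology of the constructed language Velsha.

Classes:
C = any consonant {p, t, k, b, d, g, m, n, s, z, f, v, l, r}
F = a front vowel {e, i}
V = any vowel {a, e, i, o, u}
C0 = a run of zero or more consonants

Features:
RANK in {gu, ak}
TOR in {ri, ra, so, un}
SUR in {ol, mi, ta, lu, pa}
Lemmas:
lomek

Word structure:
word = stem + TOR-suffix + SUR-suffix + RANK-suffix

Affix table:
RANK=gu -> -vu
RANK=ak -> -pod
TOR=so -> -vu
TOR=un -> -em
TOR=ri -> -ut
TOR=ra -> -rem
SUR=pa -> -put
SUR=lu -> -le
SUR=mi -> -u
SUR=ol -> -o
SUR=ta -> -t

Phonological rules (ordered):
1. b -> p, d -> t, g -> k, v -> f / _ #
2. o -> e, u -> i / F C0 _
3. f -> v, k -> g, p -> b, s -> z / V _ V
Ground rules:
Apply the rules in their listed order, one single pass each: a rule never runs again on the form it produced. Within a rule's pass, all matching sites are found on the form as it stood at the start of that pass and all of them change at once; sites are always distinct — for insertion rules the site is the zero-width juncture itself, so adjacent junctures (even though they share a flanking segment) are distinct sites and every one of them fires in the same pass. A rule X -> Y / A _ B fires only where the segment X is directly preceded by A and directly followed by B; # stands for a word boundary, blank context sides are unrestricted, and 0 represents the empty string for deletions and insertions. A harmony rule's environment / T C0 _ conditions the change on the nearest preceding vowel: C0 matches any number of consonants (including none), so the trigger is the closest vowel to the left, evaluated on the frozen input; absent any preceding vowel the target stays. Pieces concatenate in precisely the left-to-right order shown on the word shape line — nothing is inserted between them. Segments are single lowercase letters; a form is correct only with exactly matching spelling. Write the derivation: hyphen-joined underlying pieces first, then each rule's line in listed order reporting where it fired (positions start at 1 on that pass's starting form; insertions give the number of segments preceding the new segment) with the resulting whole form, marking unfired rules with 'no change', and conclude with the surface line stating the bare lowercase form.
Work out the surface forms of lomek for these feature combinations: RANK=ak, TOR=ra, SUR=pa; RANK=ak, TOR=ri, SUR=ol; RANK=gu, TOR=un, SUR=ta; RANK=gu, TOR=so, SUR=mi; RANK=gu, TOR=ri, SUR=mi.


cell RANK=ak, TOR=ra, SUR=pa:
underlying: lomek-rem-put-pod
1. b -> p, d -> t, g -> k, v -> f / _ #: fires at position(s) 14: lomekremputpot
2. o -> e, u -> i / F C0 _: fires at position(s) 10: lomekrempitpot
3. f -> v, k -> g, p -> b, s -> z / V _ V: no change
surface: lomekrempitpot

cell RANK=ak, TOR=ri, SUR=ol:
underlying: lomek-ut-o-pod
1. b -> p, d -> t, g -> k, v -> f / _ #: fires at position(s) 11: lomekutopot
2. o -> e, u -> i / F C0 _: fires at position(s) 6: lomekitopot
3. f -> v, k -> g, p -> b, s -> z / V _ V: fires at position(s) 5, 9: lomegitobot
surface: lomegitobot

cell RANK=gu, TOR=un, SUR=ta:
underlying: lomek-em-t-vu
1. b -> p, d -> t, g -> k, v -> f / _ #: no change
2. o -> e, u -> i / F C0 _: fires at position(s) 10: lomekemtvi
3. f -> v, k -> g, p -> b, s -> z / V _ V: fires at position(s) 5: lomegemtvi
surface: lomegemtvi

cell RANK=gu, TOR=so, SUR=mi:
underlying: lomek-vu-u-vu
1. b -> p, d -> t, g -> k, v -> f / _ #: no change
2. o -> e, u -> i / F C0 _: fires at position(s) 7: lomekviuvu
3. f -> v, k -> g, p -> b, s -> z / V _ V: no change
surface: lomekviuvu

cell RANK=gu, TOR=ri, SUR=mi:
underlying: lomek-ut-u-vu
1. b -> p, d -> t, g -> k, v -> f / _ #: no change
2. o -> e, u -> i / F C0 _: fires at position(s) 6: lomekituvu
3. f -> v, k -> g, p -> b, s -> z / V _ V: fires at position(s) 5: lomegituvu
surface: lomegituvu


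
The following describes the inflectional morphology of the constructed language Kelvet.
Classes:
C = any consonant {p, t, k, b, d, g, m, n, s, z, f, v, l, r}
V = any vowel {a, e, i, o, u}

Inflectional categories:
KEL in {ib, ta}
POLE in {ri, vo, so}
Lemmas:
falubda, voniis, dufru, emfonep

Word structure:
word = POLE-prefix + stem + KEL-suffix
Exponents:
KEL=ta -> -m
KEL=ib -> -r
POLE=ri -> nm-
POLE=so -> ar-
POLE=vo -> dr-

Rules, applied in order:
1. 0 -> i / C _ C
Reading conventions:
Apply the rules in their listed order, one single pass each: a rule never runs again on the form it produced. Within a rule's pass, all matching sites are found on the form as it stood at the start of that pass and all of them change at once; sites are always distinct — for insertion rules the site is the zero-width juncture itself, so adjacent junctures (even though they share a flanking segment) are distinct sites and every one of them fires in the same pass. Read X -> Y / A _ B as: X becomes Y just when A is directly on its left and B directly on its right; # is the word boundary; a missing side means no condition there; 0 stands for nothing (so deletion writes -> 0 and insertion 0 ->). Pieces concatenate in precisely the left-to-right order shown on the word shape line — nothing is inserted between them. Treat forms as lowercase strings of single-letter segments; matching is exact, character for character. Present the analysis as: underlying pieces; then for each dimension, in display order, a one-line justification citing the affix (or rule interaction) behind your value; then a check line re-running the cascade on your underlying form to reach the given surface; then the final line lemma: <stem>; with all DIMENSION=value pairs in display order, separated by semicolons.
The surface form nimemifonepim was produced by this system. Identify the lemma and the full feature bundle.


underlying: nm-emfonep-m
KEL=ta - signalled by the affix -m
POLE=ri - signalled by the affix nm-
check: nmemfonepm -> nimemifonepim
lemma: emfonep; KEL=ta; POLE=ri


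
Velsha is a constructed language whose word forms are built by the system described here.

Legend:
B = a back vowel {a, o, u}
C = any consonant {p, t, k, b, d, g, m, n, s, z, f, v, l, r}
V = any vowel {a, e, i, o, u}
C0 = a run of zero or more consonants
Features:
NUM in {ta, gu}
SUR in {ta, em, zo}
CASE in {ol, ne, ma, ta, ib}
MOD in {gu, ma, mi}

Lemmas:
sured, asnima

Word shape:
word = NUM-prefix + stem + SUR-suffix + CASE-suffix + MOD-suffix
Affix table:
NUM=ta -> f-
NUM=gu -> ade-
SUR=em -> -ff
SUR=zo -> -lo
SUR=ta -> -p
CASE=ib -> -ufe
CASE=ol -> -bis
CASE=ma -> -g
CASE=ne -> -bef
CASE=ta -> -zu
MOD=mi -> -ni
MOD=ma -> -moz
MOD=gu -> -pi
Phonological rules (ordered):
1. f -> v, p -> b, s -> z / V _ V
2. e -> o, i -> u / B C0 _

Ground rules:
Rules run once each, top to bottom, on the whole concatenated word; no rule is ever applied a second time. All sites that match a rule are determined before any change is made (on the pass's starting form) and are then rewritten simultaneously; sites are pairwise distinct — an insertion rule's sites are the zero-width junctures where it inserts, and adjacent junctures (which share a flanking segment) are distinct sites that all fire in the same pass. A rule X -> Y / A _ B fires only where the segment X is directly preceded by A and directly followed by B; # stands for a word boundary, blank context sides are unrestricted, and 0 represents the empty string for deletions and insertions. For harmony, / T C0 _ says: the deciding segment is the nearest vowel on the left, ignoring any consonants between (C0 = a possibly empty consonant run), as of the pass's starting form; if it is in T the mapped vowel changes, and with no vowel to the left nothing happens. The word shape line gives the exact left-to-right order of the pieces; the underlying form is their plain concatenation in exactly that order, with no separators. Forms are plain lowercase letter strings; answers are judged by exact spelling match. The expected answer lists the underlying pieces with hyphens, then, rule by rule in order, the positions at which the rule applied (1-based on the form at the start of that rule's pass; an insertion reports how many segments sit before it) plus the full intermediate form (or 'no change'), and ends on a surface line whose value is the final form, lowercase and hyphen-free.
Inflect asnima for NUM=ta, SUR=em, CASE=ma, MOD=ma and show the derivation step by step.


underlying: f-asnima-ff-g-moz
1. f -> v, p -> b, s -> z / V _ V: no change
2. e -> o, i -> u / B C0 _: fires at position(s) 5: fasnumaffgmoz
surface: fasnumaffgmoz


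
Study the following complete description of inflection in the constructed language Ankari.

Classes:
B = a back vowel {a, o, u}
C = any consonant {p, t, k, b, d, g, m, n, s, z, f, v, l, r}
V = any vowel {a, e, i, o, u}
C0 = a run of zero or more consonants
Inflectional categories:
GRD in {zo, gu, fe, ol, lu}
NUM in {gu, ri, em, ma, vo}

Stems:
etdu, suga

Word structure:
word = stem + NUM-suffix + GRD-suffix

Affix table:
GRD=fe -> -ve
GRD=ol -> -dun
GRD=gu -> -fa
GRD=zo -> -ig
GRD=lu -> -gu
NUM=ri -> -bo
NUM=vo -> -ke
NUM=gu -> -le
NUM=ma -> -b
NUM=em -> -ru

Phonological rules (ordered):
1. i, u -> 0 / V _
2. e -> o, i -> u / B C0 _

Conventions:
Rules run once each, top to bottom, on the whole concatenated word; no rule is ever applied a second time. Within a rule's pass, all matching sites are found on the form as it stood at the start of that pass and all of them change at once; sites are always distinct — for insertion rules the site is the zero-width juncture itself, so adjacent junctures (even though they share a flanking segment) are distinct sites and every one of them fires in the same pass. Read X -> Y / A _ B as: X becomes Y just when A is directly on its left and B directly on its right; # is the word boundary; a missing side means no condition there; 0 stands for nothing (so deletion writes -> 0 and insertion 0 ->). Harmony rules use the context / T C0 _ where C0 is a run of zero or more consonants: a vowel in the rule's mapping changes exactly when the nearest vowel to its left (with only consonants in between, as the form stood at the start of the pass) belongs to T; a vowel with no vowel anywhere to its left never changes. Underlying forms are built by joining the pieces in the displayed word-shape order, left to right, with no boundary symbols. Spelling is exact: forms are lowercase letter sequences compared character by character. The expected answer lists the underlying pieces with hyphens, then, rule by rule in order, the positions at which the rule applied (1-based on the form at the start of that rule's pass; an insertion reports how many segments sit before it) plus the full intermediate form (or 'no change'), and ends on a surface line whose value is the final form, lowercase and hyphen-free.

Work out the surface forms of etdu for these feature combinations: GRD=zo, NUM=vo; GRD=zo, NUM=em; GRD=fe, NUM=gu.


cell GRD=zo, NUM=vo:
underlying: etdu-ke-ig
1. i, u -> 0 / V _: fires at position(s) 7: etdukeg
2. e -> o, i -> u / B C0 _: fires at position(s) 6: etdukog
surface: etdukog

cell GRD=zo, NUM=em:
underlying: etdu-ru-ig
1. i, u -> 0 / V _: fires at position(s) 7: etdurug
2. e -> o, i -> u / B C0 _: no change
surface: etdurug

cell GRD=fe, NUM=gu:
underlying: etdu-le-ve
1. i, u -> 0 / V _: no change
2. e -> o, i -> u / B C0 _: fires at position(s) 6: etdulove
surface: etdulove


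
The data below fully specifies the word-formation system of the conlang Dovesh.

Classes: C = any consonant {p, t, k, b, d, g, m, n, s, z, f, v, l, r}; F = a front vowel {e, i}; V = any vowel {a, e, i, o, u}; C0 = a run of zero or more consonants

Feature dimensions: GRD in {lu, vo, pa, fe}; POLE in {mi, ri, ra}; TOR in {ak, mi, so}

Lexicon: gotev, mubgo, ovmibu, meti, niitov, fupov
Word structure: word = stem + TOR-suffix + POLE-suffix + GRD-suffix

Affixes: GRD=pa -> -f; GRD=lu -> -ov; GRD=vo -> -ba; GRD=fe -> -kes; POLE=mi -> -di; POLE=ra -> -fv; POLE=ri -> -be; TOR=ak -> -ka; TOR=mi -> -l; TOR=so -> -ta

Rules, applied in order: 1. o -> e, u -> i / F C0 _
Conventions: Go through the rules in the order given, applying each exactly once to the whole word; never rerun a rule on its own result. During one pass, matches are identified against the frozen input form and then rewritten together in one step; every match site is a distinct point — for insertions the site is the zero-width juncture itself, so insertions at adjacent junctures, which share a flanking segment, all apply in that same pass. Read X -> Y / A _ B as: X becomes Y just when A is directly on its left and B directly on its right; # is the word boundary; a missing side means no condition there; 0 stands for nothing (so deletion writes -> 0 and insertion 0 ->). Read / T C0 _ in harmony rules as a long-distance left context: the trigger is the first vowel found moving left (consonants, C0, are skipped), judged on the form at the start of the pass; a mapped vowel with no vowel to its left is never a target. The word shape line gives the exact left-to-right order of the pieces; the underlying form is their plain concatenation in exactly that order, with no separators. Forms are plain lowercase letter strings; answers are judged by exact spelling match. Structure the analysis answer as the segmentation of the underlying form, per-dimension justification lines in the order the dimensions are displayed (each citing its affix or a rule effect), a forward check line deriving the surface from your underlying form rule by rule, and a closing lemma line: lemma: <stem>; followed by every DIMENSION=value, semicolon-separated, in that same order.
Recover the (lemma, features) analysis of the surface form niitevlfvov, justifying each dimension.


underlying: niitov-l-fv-ov
GRD=lu - signalled by the affix -ov
POLE=ra - signalled by the affix -fv
TOR=mi - signalled by the affix -l
check: niitovlfvov -> niitevlfvov
lemma: niitov; GRD=lu; POLE=ra; TOR=mi


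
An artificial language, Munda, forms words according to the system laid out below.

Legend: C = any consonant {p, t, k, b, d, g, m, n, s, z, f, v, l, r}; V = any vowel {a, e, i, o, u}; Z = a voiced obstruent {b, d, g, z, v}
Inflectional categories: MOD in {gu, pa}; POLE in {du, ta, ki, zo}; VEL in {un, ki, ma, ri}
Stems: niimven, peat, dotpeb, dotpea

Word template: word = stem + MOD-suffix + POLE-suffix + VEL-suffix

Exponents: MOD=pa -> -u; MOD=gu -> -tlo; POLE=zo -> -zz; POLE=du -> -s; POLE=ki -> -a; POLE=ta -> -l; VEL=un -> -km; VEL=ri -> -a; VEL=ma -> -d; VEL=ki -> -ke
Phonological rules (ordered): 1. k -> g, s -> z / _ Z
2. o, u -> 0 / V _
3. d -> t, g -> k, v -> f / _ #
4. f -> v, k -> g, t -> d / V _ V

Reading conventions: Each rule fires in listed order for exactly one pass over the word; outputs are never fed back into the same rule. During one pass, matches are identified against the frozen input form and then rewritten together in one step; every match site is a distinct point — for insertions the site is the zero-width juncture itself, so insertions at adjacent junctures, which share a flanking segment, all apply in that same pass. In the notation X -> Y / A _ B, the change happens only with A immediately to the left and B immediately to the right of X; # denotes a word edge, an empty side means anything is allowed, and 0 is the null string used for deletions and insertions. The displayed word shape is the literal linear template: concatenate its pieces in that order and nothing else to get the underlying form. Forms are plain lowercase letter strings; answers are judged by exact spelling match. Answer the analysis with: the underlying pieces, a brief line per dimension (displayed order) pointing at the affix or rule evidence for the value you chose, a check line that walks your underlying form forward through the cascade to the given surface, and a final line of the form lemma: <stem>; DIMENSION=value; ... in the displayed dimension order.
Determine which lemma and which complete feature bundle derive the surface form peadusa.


underlying: peat-u-s-a
MOD=pa - signalled by the affix -u
POLE=du - signalled by the affix -s
VEL=ri - signalled by the affix -a
check: peatusa -> peatusa -> peatusa -> peatusa -> peadusa
lemma: peat; MOD=pa; POLE=du; VEL=ri


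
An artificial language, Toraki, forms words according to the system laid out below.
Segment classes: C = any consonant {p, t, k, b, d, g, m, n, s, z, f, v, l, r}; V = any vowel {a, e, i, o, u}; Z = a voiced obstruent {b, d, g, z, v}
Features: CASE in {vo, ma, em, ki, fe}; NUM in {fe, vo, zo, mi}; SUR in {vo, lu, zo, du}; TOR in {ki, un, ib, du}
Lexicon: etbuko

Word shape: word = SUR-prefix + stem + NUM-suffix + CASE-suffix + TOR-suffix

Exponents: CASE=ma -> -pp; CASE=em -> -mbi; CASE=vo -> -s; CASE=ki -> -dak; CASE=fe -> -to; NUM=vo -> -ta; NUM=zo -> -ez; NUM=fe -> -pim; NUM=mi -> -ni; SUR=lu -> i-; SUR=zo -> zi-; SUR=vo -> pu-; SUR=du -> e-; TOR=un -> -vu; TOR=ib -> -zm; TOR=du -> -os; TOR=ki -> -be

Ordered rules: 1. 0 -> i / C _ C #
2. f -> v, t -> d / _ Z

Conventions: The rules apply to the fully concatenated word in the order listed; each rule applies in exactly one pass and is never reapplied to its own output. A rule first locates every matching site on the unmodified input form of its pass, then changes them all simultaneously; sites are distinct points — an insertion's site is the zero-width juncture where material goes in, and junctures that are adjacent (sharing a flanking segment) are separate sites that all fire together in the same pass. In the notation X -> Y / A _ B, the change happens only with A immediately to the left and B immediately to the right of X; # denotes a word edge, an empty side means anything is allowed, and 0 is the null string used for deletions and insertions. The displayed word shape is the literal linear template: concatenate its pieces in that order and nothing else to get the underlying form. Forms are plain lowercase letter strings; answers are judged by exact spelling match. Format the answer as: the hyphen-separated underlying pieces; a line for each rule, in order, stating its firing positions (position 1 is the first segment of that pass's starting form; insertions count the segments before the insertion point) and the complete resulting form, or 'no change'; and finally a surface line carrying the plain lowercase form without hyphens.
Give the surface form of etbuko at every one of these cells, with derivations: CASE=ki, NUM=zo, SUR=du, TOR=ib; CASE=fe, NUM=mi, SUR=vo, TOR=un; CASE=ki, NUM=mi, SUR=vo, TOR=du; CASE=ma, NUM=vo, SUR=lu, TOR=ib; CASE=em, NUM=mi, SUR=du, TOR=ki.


cell CASE=ki, NUM=zo, SUR=du, TOR=ib:
underlying: e-etbuko-ez-dak-zm
1. 0 -> i / C _ C #: inserts after position(s) 13: eetbukoezdakzim
2. f -> v, t -> d / _ Z: fires at position(s) 3: eedbukoezdakzim
surface: eedbukoezdakzim

cell CASE=fe, NUM=mi, SUR=vo, TOR=un:
underlying: pu-etbuko-ni-to-vu
1. 0 -> i / C _ C #: no change
2. f -> v, t -> d / _ Z: fires at position(s) 4: puedbukonitovu
surface: puedbukonitovu

cell CASE=ki, NUM=mi, SUR=vo, TOR=du:
underlying: pu-etbuko-ni-dak-os
1. 0 -> i / C _ C #: no change
2. f -> v, t -> d / _ Z: fires at position(s) 4: puedbukonidakos
surface: puedbukonidakos

cell CASE=ma, NUM=vo, SUR=lu, TOR=ib:
underlying: i-etbuko-ta-pp-zm
1. 0 -> i / C _ C #: inserts after position(s) 12: ietbukotappzim
2. f -> v, t -> d / _ Z: fires at position(s) 3: iedbukotappzim
surface: iedbukotappzim

cell CASE=em, NUM=mi, SUR=du, TOR=ki:
underlying: e-etbuko-ni-mbi-be
1. 0 -> i / C _ C #: no change
2. f -> v, t -> d / _ Z: fires at position(s) 3: eedbukonimbibe
surface: eedbukonimbibe


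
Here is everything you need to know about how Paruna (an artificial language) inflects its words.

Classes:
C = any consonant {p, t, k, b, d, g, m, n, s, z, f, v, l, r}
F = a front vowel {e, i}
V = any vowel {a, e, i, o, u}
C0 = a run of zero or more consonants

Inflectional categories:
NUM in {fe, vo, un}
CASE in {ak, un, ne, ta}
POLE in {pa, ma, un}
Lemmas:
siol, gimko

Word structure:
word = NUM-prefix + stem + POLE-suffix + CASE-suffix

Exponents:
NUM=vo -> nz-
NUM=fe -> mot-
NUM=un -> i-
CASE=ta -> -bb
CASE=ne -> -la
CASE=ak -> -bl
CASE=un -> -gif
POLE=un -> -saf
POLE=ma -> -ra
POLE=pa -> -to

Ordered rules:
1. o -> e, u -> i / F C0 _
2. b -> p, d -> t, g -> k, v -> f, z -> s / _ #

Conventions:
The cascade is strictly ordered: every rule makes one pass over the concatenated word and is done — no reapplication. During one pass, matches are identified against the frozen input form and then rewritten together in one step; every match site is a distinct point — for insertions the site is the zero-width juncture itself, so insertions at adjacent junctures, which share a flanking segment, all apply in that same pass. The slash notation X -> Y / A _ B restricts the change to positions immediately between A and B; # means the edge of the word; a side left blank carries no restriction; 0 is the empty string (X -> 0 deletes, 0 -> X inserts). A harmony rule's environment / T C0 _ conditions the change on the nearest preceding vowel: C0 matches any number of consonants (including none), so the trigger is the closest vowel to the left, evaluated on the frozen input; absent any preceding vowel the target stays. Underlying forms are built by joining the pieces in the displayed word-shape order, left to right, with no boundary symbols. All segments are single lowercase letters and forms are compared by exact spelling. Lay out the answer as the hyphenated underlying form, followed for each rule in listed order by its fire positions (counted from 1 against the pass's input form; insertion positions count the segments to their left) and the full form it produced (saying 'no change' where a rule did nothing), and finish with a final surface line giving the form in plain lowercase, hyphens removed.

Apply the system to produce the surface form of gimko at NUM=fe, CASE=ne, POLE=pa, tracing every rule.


underlying: mot-gimko-to-la
1. o -> e, u -> i / F C0 _: fires at position(s) 8: motgimketola
2. b -> p, d -> t, g -> k, v -> f, z -> s / _ #: no change
surface: motgimketola


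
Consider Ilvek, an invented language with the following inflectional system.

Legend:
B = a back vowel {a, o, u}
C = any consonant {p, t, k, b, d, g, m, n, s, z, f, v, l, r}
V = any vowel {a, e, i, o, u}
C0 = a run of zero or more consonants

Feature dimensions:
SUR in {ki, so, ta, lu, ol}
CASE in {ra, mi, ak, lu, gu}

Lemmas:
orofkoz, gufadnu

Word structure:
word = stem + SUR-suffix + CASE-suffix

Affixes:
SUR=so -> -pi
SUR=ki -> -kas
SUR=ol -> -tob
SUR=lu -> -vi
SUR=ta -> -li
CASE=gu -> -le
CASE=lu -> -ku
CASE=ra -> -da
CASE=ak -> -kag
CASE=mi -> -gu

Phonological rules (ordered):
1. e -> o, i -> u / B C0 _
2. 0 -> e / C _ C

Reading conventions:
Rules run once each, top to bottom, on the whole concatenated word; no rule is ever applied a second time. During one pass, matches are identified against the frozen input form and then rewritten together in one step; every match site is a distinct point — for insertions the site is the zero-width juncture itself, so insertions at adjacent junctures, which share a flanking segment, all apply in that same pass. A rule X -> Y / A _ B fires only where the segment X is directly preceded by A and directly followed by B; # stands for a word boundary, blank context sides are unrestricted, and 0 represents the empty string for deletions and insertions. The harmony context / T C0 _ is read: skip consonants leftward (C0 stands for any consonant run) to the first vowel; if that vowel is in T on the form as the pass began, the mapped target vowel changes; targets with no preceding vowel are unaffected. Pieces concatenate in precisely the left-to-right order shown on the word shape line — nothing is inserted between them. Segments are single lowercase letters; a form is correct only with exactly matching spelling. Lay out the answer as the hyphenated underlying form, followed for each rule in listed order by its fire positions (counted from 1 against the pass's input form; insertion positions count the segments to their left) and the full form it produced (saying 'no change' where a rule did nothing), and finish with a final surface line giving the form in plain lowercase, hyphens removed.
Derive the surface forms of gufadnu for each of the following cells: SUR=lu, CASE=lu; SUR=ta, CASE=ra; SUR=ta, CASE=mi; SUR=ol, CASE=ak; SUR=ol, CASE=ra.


cell SUR=lu, CASE=lu:
underlying: gufadnu-vi-ku
1. e -> o, i -> u / B C0 _: fires at position(s) 9: gufadnuvuku
2. 0 -> e / C _ C: inserts after position(s) 5: gufadenuvuku
surface: gufadenuvuku

cell SUR=ta, CASE=ra:
underlying: gufadnu-li-da
1. e -> o, i -> u / B C0 _: fires at position(s) 9: gufadnuluda
2. 0 -> e / C _ C: inserts after position(s) 5: gufadenuluda
surface: gufadenuluda

cell SUR=ta, CASE=mi:
underlying: gufadnu-li-gu
1. e -> o, i -> u / B C0 _: fires at position(s) 9: gufadnulugu
2. 0 -> e / C _ C: inserts after position(s) 5: gufadenulugu
surface: gufadenulugu

cell SUR=ol, CASE=ak:
underlying: gufadnu-tob-kag
1. e -> o, i -> u / B C0 _: no change
2. 0 -> e / C _ C: inserts after position(s) 5, 10: gufadenutobekag
surface: gufadenutobekag

cell SUR=ol, CASE=ra:
underlying: gufadnu-tob-da
1. e -> o, i -> u / B C0 _: no change
2. 0 -> e / C _ C: inserts after position(s) 5, 10: gufadenutobeda
surface: gufadenutobeda


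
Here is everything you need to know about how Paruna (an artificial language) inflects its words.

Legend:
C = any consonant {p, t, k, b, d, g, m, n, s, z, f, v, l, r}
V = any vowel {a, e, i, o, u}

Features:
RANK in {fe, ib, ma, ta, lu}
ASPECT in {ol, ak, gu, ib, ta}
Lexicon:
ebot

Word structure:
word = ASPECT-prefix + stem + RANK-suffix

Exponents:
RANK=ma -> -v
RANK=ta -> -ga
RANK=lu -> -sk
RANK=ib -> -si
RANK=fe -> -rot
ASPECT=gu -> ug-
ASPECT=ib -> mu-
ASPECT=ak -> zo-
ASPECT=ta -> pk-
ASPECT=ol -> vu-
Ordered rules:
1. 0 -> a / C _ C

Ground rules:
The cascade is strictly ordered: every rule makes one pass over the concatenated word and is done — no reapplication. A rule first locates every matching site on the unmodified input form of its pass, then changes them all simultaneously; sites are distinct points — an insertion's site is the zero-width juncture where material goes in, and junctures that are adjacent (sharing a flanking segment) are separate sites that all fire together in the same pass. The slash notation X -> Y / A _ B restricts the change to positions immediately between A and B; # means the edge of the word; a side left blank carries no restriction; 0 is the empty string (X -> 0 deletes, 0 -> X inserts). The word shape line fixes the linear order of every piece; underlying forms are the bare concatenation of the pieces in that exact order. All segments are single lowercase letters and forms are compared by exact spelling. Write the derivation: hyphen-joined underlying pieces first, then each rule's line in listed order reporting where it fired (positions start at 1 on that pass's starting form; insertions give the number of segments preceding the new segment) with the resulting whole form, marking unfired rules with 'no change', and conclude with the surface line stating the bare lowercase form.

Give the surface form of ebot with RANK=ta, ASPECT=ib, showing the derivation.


underlying: mu-ebot-ga
1. 0 -> a / C _ C: inserts after position(s) 6: muebotaga
surface: muebotaga


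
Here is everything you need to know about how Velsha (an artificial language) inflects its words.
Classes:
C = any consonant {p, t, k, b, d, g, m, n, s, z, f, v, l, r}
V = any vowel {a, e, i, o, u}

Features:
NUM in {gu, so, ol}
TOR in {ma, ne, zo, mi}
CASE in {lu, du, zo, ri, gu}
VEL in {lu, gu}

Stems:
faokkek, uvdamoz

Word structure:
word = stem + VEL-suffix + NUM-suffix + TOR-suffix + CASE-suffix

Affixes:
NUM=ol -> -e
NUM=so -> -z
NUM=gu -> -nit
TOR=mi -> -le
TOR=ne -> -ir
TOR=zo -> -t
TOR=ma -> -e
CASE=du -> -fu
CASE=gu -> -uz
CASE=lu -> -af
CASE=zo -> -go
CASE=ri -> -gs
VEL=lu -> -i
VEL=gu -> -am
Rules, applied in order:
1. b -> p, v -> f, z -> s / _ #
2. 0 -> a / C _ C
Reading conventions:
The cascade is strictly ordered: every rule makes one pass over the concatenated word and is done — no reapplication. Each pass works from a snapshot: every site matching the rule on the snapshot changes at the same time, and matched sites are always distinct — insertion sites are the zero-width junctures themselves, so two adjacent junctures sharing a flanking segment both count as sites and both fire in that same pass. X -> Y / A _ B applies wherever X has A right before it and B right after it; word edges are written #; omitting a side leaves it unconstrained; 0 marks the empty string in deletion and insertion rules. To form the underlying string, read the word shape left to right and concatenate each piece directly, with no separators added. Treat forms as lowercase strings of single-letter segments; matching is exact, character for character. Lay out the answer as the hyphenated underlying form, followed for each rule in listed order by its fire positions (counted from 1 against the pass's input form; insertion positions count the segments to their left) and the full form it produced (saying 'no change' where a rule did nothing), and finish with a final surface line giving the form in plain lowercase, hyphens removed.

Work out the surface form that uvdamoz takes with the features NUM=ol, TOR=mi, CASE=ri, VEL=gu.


underlying: uvdamoz-am-e-le-gs
1. b -> p, v -> f, z -> s / _ #: no change
2. 0 -> a / C _ C: inserts after position(s) 2, 13: uvadamozamelegas
surface: uvadamozamelegas
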